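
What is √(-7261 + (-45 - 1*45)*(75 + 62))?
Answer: I*√19591 ≈ 139.97*I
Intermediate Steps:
√(-7261 + (-45 - 1*45)*(75 + 62)) = √(-7261 + (-45 - 45)*137) = √(-7261 - 90*137) = √(-7261 - 12330) = √(-19591) = I*√19591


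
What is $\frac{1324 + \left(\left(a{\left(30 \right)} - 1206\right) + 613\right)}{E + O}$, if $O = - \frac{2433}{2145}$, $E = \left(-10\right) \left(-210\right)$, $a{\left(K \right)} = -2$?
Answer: $\frac{521235}{1500689} \approx 0.34733$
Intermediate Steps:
$E = 2100$
$O = - \frac{811}{715}$ ($O = \left(-2433\right) \frac{1}{2145} = - \frac{811}{715} \approx -1.1343$)
$\frac{1324 + \left(\left(a{\left(30 \right)} - 1206\right) + 613\right)}{E + O} = \frac{1324 + \left(\left(-2 - 1206\right) + 613\right)}{2100 - \frac{811}{715}} = \frac{1324 + \left(-1208 + 613\right)}{\frac{1500689}{715}} = \left(1324 - 595\right) \frac{715}{1500689} = 729 \cdot \frac{715}{1500689} = \frac{521235}{1500689}$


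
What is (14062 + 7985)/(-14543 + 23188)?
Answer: 22047/8645 ≈ 2.5503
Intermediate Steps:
(14062 + 7985)/(-14543 + 23188) = 22047/8645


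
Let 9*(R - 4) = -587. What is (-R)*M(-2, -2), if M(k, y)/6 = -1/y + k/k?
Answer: 551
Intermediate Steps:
R = -551/9 (R = 4 + (⅑)*(-587) = 4 - 587/9 = -551/9 ≈ -61.222)
M(k, y) = 6 - 6/y (M(k, y) = 6*(-1/y + k/k) = 6*(-1/y + 1) = 6*(1 - 1/y) = 6 - 6/y)
(-R)*M(-2, -2) = (-1*(-551/9))*(6 - 6/(-2)) = 551*(6 - 6*(-½))/9 = 551*(6 + 3)/9 = (551/9)*9 = 551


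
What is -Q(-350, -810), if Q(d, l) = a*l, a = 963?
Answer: 780030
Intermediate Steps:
Q(d, l) = 963*l
-Q(-350, -810) = -963*(-810) = -1*(-780030) = 780030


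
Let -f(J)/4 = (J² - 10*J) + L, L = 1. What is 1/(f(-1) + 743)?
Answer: 1/695 ≈ 0.0014388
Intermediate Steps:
f(J) = -4 - 4*J² + 40*J (f(J) = -4*((J² - 10*J) + 1) = -4*(1 + J² - 10*J) = -4 - 4*J² + 40*J)
1/(f(-1) + 743) = 1/((-4 - 4*(-1)² + 40*(-1)) + 743) = 1/((-4 - 4*1 - 40) + 743) = 1/((-4 - 4 - 40) + 743) = 1/(-48 + 743) = 1/695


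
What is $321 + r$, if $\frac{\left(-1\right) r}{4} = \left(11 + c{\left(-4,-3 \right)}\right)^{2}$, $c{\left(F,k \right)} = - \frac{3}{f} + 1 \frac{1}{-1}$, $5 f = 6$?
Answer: $96$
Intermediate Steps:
$f = \frac{6}{5}$ ($f = \frac{1}{5} \cdot 6 = \frac{6}{5} \approx 1.2$)
$c{\left(F,k \right)} = - \frac{7}{2}$ ($c{\left(F,k \right)} = - \frac{3}{\frac{6}{5}} + 1 \frac{1}{-1} = \left(-3\right) \frac{5}{6} + 1 \left(-1\right) = - \frac{5}{2} - 1 = - \frac{7}{2}$)
$r = -225$ ($r = - 4 \left(11 - \frac{7}{2}\right)^{2} = - 4 \left(\frac{15}{2}\right)^{2} = \left(-4\right) \frac{225}{4} = -225$)
$321 + r = 321 - 225 = 96$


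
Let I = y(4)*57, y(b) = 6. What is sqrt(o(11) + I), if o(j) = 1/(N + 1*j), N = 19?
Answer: sqrt(307830)/30 ≈ 18.494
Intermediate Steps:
o(j) = 1/(19 + j) (o(j) = 1/(19 + 1*j) = 1/(19 + j))
I = 342 (I = 6*57 = 342)
sqrt(o(11) + I) = sqrt(1/(19 + 11) + 342) = sqrt(1/30 + 342) = sqrt(10261/30) = sqrt(307830)/30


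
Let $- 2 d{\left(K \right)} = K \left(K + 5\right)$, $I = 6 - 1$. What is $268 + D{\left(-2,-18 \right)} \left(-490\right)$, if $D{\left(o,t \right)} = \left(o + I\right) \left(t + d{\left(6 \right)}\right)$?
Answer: $75238$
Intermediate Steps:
$I = 5$ ($I = 6 - 1 = 5$)
$d{\left(K \right)} = - \frac{K \left(5 + K\right)}{2}$ ($d{\left(K \right)} = - \frac{K \left(K + 5\right)}{2} = - \frac{K \left(5 + K\right)}{2}$)
$D{\left(o,t \right)} = \left(-33 + t\right) \left(5 + o\right)$ ($D{\left(o,t \right)} = \left(o + 5\right) \left(t - 3 \left(5 + 6\right)\right) = \left(5 + o\right) \left(t - 3 \cdot 11\right) = \left(5 + o\right) \left(t - 33\right) = \left(5 + o\right) \left(-33 + t\right) = \left(-33 + t\right) \left(5 + o\right)$)
$268 + D{\left(-2,-18 \right)} \left(-490\right) = 268 + \left(-165 - -66 + 5 \left(-18\right) - -36\right) \left(-490\right) = 268 + \left(-165 + 66 - 90 + 36\right) \left(-490\right) = 268 - -74970 = 268 + 74970 = 75238$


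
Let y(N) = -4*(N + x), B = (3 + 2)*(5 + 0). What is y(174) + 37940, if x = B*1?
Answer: 37144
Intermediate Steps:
B = 25 (B = 5*5 = 25)
x = 25 (x = 25*1 = 25)
y(N) = -100 - 4*N (y(N) = -4*(N + 25) = -4*(25 + N) = -100 - 4*N)
y(174) + 37940 = (-100 - 4*174) + 37940 = (-100 - 696) + 37940 = -796 + 37940 = 37144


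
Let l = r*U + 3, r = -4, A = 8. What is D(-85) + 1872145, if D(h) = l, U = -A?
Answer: 1872180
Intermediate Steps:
U = -8 (U = -1*8 = -8)
l = 35 (l = -4*(-8) + 3 = 32 + 3 = 35)
D(h) = 35
D(-85) + 1872145 = 35 + 1872145 = 1872180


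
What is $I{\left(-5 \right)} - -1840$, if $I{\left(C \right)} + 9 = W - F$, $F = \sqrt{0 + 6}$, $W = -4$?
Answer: $1827 - \sqrt{6} \approx 1824.6$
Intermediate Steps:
$F = \sqrt{6} \approx 2.4495$
$I{\left(C \right)} = -13 - \sqrt{6}$ ($I{\left(C \right)} = -9 - \left(4 + \sqrt{6}\right) = -13 - \sqrt{6}$)
$I{\left(-5 \right)} - -1840 = \left(-13 - \sqrt{6}\right) - -1840 = \left(-13 - \sqrt{6}\right) + 1840 = 1827 - \sqrt{6}$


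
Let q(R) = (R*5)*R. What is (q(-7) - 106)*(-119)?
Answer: -16541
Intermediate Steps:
q(R) = 5*R² (q(R) = (5*R)*R = 5*R²)
(q(-7) - 106)*(-119) = (5*(-7)² - 106)*(-119) = (5*49 - 106)*(-119) = (245 - 106)*(-119) = 139*(-119) = -16541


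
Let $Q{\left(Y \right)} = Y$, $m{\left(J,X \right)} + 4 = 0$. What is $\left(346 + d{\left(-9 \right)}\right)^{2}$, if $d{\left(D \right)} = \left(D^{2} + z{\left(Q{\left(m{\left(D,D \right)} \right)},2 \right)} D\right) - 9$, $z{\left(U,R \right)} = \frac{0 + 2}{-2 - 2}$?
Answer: $\frac{714025}{4} \approx 1.7851 \cdot 10^{5}$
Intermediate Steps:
$m{\left(J,X \right)} = -4$ ($m{\left(J,X \right)} = -4 + 0 = -4$)
$z{\left(U,R \right)} = - \frac{1}{2}$ ($z{\left(U,R \right)} = \frac{2}{-4} = 2 \left(- \frac{1}{4}\right) = - \frac{1}{2}$)
$d{\left(D \right)} = -9 + D^{2} - \frac{D}{2}$ ($d{\left(D \right)} = \left(D^{2} - \frac{D}{2}\right) - 9 = -9 + D^{2} - \frac{D}{2}$)
$\left(346 + d{\left(-9 \right)}\right)^{2} = \left(346 - \left(\frac{9}{2} - 81\right)\right)^{2} = \left(346 + \left(-9 + 81 + \frac{9}{2}\right)\right)^{2} = \left(346 + \frac{153}{2}\right)^{2} = \left(\frac{845}{2}\right)^{2} = \frac{714025}{4}$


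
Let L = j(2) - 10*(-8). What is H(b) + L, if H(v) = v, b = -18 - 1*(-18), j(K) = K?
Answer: 82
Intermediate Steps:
b = 0 (b = -18 + 18 = 0)
L = 82 (L = 2 - 10*(-8) = 2 + 80 = 82)
H(b) + L = 0 + 82 = 82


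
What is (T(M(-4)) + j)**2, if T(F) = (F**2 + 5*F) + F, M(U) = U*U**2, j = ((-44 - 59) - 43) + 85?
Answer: 13329801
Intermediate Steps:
j = -61 (j = (-103 - 43) + 85 = -146 + 85 = -61)
M(U) = U**3
T(F) = F**2 + 6*F
(T(M(-4)) + j)**2 = ((-4)**3*(6 + (-4)**3) - 61)**2 = (-64*(6 - 64) - 61)**2 = (-64*(-58) - 61)**2 = (3712 - 61)**2 = 3651**2 = 13329801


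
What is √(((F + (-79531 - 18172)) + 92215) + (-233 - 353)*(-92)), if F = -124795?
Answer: I*√76371 ≈ 276.35*I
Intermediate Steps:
√(((F + (-79531 - 18172)) + 92215) + (-233 - 353)*(-92)) = √(((-124795 + (-79531 - 18172)) + 92215) + (-233 - 353)*(-92)) = √(((-124795 - 97703) + 92215) - 586*(-92)) = √((-222498 + 92215) + 53912) = √(-130283 + 53912) = √(-76371) = I*√76371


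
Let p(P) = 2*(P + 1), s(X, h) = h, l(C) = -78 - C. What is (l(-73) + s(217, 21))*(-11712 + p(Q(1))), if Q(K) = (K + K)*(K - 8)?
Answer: -187808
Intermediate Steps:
Q(K) = 2*K*(-8 + K) (Q(K) = (2*K)*(-8 + K) = 2*K*(-8 + K))
p(P) = 2 + 2*P (p(P) = 2*(1 + P) = 2 + 2*P)
(l(-73) + s(217, 21))*(-11712 + p(Q(1))) = ((-78 - 1*(-73)) + 21)*(-11712 + (2 + 2*(2*1*(-8 + 1)))) = ((-78 + 73) + 21)*(-11712 + (2 + 2*(2*1*(-7)))) = (-5 + 21)*(-11712 + (2 + 2*(-14))) = 16*(-11712 + (2 - 28)) = 16*(-11712 - 26) = 16*(-11738) = -187808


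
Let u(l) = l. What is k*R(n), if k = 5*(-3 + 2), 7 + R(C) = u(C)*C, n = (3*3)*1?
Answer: -370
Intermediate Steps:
n = 9 (n = 9*1 = 9)
R(C) = -7 + C² (R(C) = -7 + C*C = -7 + C²)
k = -5 (k = 5*(-1) = -5)
k*R(n) = -5*(-7 + 9²) = -5*(-7 + 81) = -5*74 = -370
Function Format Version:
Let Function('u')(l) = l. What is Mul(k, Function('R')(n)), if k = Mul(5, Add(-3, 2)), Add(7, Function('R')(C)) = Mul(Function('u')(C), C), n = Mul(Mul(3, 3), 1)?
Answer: -370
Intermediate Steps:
n = 9 (n = Mul(9, 1) = 9)
Function('R')(C) = Add(-7, Pow(C, 2)) (Function('R')(C) = Add(-7, Mul(C, C)) = Add(-7, Pow(C, 2)))
k = -5 (k = Mul(5, -1) = -5)
Mul(k, Function('R')(n)) = Mul(-5, Add(-7, Pow(9, 2))) = Mul(-5, Add(-7, 81)) = Mul(-5, 74) = -370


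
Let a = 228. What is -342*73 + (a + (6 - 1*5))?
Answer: -24737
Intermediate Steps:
-342*73 + (a + (6 - 1*5)) = -342*73 + (228 + (6 - 1*5)) = -24966 + (228 + (6 - 5)) = -24966 + (228 + 1) = -24966 + 229 = -24737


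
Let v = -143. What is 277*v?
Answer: -39611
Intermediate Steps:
277*v = 277*(-143) = -39611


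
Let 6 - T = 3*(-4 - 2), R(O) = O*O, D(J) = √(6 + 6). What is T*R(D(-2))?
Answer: 288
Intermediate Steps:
D(J) = 2*√3 (D(J) = √12 = 2*√3)
R(O) = O²
T = 24 (T = 6 - 3*(-4 - 2) = 6 - 3*(-6) = 6 - 1*(-18) = 6 + 18 = 24)
T*R(D(-2)) = 24*(2*√3)² = 24*12 = 288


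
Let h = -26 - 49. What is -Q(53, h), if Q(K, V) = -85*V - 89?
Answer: -6286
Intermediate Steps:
h = -75
Q(K, V) = -89 - 85*V
-Q(53, h) = -(-89 - 85*(-75)) = -(-89 + 6375) = -1*6286 = -6286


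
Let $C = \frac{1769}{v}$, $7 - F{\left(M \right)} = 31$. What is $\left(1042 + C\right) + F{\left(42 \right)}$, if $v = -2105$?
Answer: $\frac{2141121}{2105} \approx 1017.2$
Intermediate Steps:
$F{\left(M \right)} = -24$ ($F{\left(M \right)} = 7 - 31 = -24$)
$C = - \frac{1769}{2105}$ ($C = \frac{1769}{-2105} = 1769 \left(- \frac{1}{2105}\right) = - \frac{1769}{2105} \approx -0.84038$)
$\left(1042 + C\right) + F{\left(42 \right)} = \left(1042 - \frac{1769}{2105}\right) - 24 = \frac{2191641}{2105} - 24 = \frac{2141121}{2105}$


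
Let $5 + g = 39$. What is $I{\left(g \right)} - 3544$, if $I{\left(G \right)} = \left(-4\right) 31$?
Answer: $-3668$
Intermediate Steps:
$g = 34$ ($g = -5 + 39 = 34$)
$I{\left(G \right)} = -124$
$I{\left(g \right)} - 3544 = -124 - 3544 = -3668$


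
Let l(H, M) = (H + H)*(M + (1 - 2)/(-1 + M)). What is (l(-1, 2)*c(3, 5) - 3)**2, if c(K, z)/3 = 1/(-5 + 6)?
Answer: 81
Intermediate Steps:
c(K, z) = 3 (c(K, z) = 3/(-5 + 6) = 3/1 = 3*1 = 3)
l(H, M) = 2*H*(M - 1/(-1 + M)) (l(H, M) = (2*H)*(M - 1/(-1 + M)) = 2*H*(M - 1/(-1 + M)))
(l(-1, 2)*c(3, 5) - 3)**2 = ((2*(-1)*(-1 + 2**2 - 1*2)/(-1 + 2))*3 - 3)**2 = ((2*(-1)*(-1 + 4 - 2)/1)*3 - 3)**2 = ((2*(-1)*1*1)*3 - 3)**2 = (-2*3 - 3)**2 = (-6 - 3)**2 = (-9)**2 = 81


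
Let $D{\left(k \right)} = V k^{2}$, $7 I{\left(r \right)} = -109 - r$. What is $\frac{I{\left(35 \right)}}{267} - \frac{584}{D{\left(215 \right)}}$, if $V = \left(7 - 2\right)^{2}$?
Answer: $- \frac{55833832}{719954375} \approx -0.077552$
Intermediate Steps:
$I{\left(r \right)} = - \frac{109}{7} - \frac{r}{7}$ ($I{\left(r \right)} = \frac{-109 - r}{7} = - \frac{109}{7} - \frac{r}{7}$)
$V = 25$ ($V = 5^{2} = 25$)
$D{\left(k \right)} = 25 k^{2}$
$\frac{I{\left(35 \right)}}{267} - \frac{584}{D{\left(215 \right)}} = \frac{- \frac{109}{7} - 5}{267} - \frac{584}{25 \cdot 215^{2}} = \left(- \frac{109}{7} - 5\right) \frac{1}{267} - \frac{584}{25 \cdot 46225} = \left(- \frac{144}{7}\right) \frac{1}{267} - \frac{584}{1155625} = - \frac{48}{623} - \frac{584}{1155625} = - \frac{55833832}{719954375}$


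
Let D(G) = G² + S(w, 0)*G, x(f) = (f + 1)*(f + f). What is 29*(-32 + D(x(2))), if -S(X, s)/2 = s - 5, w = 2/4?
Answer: 6728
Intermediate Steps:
x(f) = 2*f*(1 + f) (x(f) = (1 + f)*(2*f) = 2*f*(1 + f))
w = ½ (w = 2*(¼) = ½ ≈ 0.50000)
S(X, s) = 10 - 2*s (S(X, s) = -2*(s - 5) = -2*(-5 + s) = 10 - 2*s)
D(G) = G² + 10*G (D(G) = G² + (10 - 2*0)*G = G² + (10 + 0)*G = G² + 10*G)
29*(-32 + D(x(2))) = 29*(-32 + (2*2*(1 + 2))*(10 + 2*2*(1 + 2))) = 29*(-32 + (2*2*3)*(10 + 2*2*3)) = 29*(-32 + 12*(10 + 12)) = 29*(-32 + 12*22) = 29*(-32 + 264) = 29*232 = 6728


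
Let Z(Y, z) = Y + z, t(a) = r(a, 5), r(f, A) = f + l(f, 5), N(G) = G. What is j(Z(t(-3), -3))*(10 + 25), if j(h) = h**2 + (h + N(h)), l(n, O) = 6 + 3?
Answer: 525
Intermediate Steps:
l(n, O) = 9
r(f, A) = 9 + f (r(f, A) = f + 9 = 9 + f)
t(a) = 9 + a
j(h) = h**2 + 2*h (j(h) = h**2 + (h + h) = h**2 + 2*h)
j(Z(t(-3), -3))*(10 + 25) = (((9 - 3) - 3)*(2 + ((9 - 3) - 3)))*(10 + 25) = ((6 - 3)*(2 + (6 - 3)))*35 = (3*(2 + 3))*35 = (3*5)*35 = 15*35 = 525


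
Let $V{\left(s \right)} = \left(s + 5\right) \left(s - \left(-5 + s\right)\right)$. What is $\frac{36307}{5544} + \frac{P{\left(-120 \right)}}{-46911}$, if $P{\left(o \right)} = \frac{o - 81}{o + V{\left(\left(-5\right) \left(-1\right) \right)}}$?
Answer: $\frac{2838636263}{433457640} \approx 6.5488$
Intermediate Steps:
$V{\left(s \right)} = 25 + 5 s$ ($V{\left(s \right)} = \left(5 + s\right) 5 = 25 + 5 s$)
$P{\left(o \right)} = \frac{-81 + o}{50 + o}$ ($P{\left(o \right)} = \frac{o - 81}{o + \left(25 + 5 \left(\left(-5\right) \left(-1\right)\right)\right)} = \frac{-81 + o}{o + \left(25 + 5 \cdot 5\right)} = \frac{-81 + o}{o + \left(25 + 25\right)} = \frac{-81 + o}{o + 50} = \frac{-81 + o}{50 + o}$)
$\frac{36307}{5544} + \frac{P{\left(-120 \right)}}{-46911} = \frac{36307}{5544} + \frac{\frac{1}{50 - 120} \left(-81 - 120\right)}{-46911} = 36307 \cdot \frac{1}{5544} + \frac{1}{-70} \left(-201\right) \left(- \frac{1}{46911}\right) = \frac{36307}{5544} + \left(- \frac{1}{70}\right) \left(-201\right) \left(- \frac{1}{46911}\right) = \frac{36307}{5544} + \frac{201}{70} \left(- \frac{1}{46911}\right) = \frac{36307}{5544} - \frac{67}{1094590} = \frac{2838636263}{433457640}$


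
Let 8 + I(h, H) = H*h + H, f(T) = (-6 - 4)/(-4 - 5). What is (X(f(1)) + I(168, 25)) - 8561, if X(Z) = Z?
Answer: -39086/9 ≈ -4342.9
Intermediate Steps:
f(T) = 10/9 (f(T) = -10/(-9) = -10*(-⅑) = 10/9)
I(h, H) = -8 + H + H*h (I(h, H) = -8 + (H*h + H) = -8 + (H + H*h) = -8 + H + H*h)
(X(f(1)) + I(168, 25)) - 8561 = (10/9 + (-8 + 25 + 25*168)) - 8561 = (10/9 + (-8 + 25 + 4200)) - 8561 = (10/9 + 4217) - 8561 = 37963/9 - 8561 = -39086/9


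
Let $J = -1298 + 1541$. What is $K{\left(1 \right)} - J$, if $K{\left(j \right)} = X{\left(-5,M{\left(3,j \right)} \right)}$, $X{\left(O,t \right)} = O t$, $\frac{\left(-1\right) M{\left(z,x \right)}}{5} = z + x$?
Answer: $-143$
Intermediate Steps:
$M{\left(z,x \right)} = - 5 x - 5 z$ ($M{\left(z,x \right)} = - 5 \left(z + x\right) = - 5 \left(x + z\right) = - 5 x - 5 z$)
$J = 243$
$K{\left(j \right)} = 75 + 25 j$ ($K{\left(j \right)} = - 5 \left(- 5 j - 15\right) = - 5 \left(-15 - 5 j\right) = 75 + 25 j$)
$K{\left(1 \right)} - J = \left(75 + 25 \cdot 1\right) - 243 = \left(75 + 25\right) - 243 = 100 - 243 = -143$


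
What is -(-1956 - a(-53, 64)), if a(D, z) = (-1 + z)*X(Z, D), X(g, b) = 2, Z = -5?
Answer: 2082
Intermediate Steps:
a(D, z) = -2 + 2*z (a(D, z) = (-1 + z)*2 = -2 + 2*z)
-(-1956 - a(-53, 64)) = -(-1956 - (-2 + 2*64)) = -(-1956 - (-2 + 128)) = -(-1956 - 1*126) = -(-1956 - 126) = -1*(-2082) = 2082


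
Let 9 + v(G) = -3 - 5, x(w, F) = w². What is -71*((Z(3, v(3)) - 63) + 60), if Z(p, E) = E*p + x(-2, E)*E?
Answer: 8662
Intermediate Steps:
v(G) = -17 (v(G) = -9 + (-3 - 5) = -9 - 8 = -17)
Z(p, E) = 4*E + E*p (Z(p, E) = E*p + (-2)²*E = E*p + 4*E = 4*E + E*p)
-71*((Z(3, v(3)) - 63) + 60) = -71*((-17*(4 + 3) - 63) + 60) = -71*((-17*7 - 63) + 60) = -71*((-119 - 63) + 60) = -71*(-182 + 60) = -71*(-122) = 8662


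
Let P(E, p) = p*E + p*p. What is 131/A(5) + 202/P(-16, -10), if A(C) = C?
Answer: 3507/130 ≈ 26.977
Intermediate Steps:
P(E, p) = p**2 + E*p (P(E, p) = E*p + p**2 = p**2 + E*p)
131/A(5) + 202/P(-16, -10) = 131/5 + 202/((-10*(-16 - 10))) = 131*(1/5) + 202/((-10*(-26))) = 131/5 + 202/260 = 131/5 + 202*(1/260) = 131/5 + 101/130 = 3507/130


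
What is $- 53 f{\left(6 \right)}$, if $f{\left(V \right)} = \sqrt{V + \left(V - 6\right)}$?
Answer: $- 53 \sqrt{6} \approx -129.82$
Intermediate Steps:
$f{\left(V \right)} = \sqrt{-6 + 2 V}$ ($f{\left(V \right)} = \sqrt{V + \left(V - 6\right)} = \sqrt{V + \left(-6 + V\right)} = \sqrt{-6 + 2 V}$)
$- 53 f{\left(6 \right)} = - 53 \sqrt{-6 + 2 \cdot 6} = - 53 \sqrt{-6 + 12} = - 53 \sqrt{6}$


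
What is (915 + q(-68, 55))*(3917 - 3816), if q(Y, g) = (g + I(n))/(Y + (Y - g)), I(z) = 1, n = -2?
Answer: 17645609/191 ≈ 92385.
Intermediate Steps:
q(Y, g) = (1 + g)/(-g + 2*Y) (q(Y, g) = (g + 1)/(Y + (Y - g)) = (1 + g)/(-g + 2*Y))
(915 + q(-68, 55))*(3917 - 3816) = (915 + (1 + 55)/(-1*55 + 2*(-68)))*(3917 - 3816) = (915 + 56/(-55 - 136))*101 = (915 + 56/(-191))*101 = (915 - 1/191*56)*101 = (915 - 56/191)*101 = (174709/191)*101 = 17645609/191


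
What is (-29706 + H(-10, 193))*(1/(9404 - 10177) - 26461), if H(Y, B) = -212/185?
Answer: 112413488708988/143005 ≈ 7.8608e+8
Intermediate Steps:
H(Y, B) = -212/185 (H(Y, B) = -212*1/185 = -212/185)
(-29706 + H(-10, 193))*(1/(9404 - 10177) - 26461) = (-29706 - 212/185)*(1/(9404 - 10177) - 26461) = -5495822*(1/(-773) - 26461)/185 = -5495822*(-1/773 - 26461)/185 = -5495822/185*(-20454354/773) = 112413488708988/143005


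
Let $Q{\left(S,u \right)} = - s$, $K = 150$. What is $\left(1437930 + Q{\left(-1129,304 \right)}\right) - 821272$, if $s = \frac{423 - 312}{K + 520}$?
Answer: $\frac{413160749}{670} \approx 6.1666 \cdot 10^{5}$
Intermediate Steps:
$s = \frac{111}{670}$ ($s = \frac{423 - 312}{150 + 520} = \frac{111}{670} \approx 0.16567$)
$Q{\left(S,u \right)} = - \frac{111}{670}$ ($Q{\left(S,u \right)} = \left(-1\right) \frac{111}{670} = - \frac{111}{670}$)
$\left(1437930 + Q{\left(-1129,304 \right)}\right) - 821272 = \left(1437930 - \frac{111}{670}\right) - 821272 = \frac{963412989}{670} - 821272 = \frac{413160749}{670}$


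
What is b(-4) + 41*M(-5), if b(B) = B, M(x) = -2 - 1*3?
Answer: -209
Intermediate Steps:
M(x) = -5 (M(x) = -2 - 3 = -5)
b(-4) + 41*M(-5) = -4 + 41*(-5) = -4 - 205 = -209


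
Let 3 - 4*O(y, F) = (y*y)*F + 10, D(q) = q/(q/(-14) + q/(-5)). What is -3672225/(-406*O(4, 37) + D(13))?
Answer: -139544550/2310203 ≈ -60.404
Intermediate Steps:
D(q) = -70/19 (D(q) = q/(q*(-1/14) + q*(-1/5)) = q/(-q/14 - q/5) = q/((-19*q/70)) = q*(-70/(19*q)) = -70/19)
O(y, F) = -7/4 - F*y**2/4 (O(y, F) = 3/4 - ((y*y)*F + 10)/4 = 3/4 - (y**2*F + 10)/4 = 3/4 - (F*y**2 + 10)/4 = 3/4 - (10 + F*y**2)/4 = 3/4 + (-5/2 - F*y**2/4) = -7/4 - F*y**2/4)
-3672225/(-406*O(4, 37) + D(13)) = -3672225/(-406*(-7/4 - 1/4*37*4**2) - 70/19) = -3672225/(-406*(-7/4 - 1/4*37*16) - 70/19) = -3672225/(-406*(-7/4 - 148) - 70/19) = -3672225/(-406*(-599/4) - 70/19) = -3672225/(121597/2 - 70/19) = -3672225/2310203/38 = -3672225*38/2310203 = -139544550/2310203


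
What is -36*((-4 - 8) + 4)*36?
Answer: 10368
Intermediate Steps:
-36*((-4 - 8) + 4)*36 = -36*(-12 + 4)*36 = -36*(-8)*36 = 288*36 = 10368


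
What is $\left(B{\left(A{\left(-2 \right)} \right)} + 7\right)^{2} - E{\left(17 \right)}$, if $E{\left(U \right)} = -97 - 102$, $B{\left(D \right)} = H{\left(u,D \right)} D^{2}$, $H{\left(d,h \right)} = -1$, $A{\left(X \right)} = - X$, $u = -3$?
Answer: $208$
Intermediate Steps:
$B{\left(D \right)} = - D^{2}$
$E{\left(U \right)} = -199$
$\left(B{\left(A{\left(-2 \right)} \right)} + 7\right)^{2} - E{\left(17 \right)} = \left(- \left(\left(-1\right) \left(-2\right)\right)^{2} + 7\right)^{2} - -199 = \left(- 2^{2} + 7\right)^{2} + 199 = \left(\left(-1\right) 4 + 7\right)^{2} + 199 = \left(-4 + 7\right)^{2} + 199 = 3^{2} + 199 = 9 + 199 = 208$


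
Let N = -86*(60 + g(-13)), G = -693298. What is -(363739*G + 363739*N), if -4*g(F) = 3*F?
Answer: 508722819227/2 ≈ 2.5436e+11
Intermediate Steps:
g(F) = -3*F/4
N = -11997/2 (N = -86*(60 - ¾*(-13)) = -86*(60 + 39/4) = -86*279/4 = -11997/2 ≈ -5998.5)
-(363739*G + 363739*N) = -363739/(1/(-11997/2 - 693298)) = -363739/(1/(-1398593/2)) = -363739/(-2/1398593) = -363739*(-1398593/2) = 508722819227/2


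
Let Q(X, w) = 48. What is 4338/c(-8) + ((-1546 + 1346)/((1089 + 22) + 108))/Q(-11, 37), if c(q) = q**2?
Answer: 7931633/117024 ≈ 67.778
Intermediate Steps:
4338/c(-8) + ((-1546 + 1346)/((1089 + 22) + 108))/Q(-11, 37) = 4338/((-8)**2) + ((-1546 + 1346)/((1089 + 22) + 108))/48 = 4338/64 - 200/(1111 + 108)*(1/48) = 4338*(1/64) - 200/1219*(1/48) = 2169/32 - 200*1/1219*(1/48) = 2169/32 - 200/1219*1/48 = 2169/32 - 25/7314 = 7931633/117024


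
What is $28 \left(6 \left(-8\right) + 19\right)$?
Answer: $-812$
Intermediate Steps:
$28 \left(6 \left(-8\right) + 19\right) = 28 \left(-48 + 19\right) = 28 \left(-29\right) = -812$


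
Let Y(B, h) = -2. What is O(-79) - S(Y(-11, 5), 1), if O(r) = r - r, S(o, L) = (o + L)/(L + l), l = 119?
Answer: 1/120 ≈ 0.0083333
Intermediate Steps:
S(o, L) = (L + o)/(119 + L) (S(o, L) = (o + L)/(L + 119) = (L + o)/(119 + L))
O(r) = 0
O(-79) - S(Y(-11, 5), 1) = 0 - (1 - 2)/(119 + 1) = 0 - (-1)/120 = 0 - 1*(-1/120) = 0 + 1/120 = 1/120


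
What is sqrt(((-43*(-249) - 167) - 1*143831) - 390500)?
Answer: 3*I*sqrt(58199) ≈ 723.73*I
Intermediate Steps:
sqrt(((-43*(-249) - 167) - 1*143831) - 390500) = sqrt(((10707 - 167) - 143831) - 390500) = sqrt((10540 - 143831) - 390500) = sqrt(-133291 - 390500) = sqrt(-523791) = 3*I*sqrt(58199)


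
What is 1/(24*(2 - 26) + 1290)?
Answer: 1/714 ≈ 0.0014006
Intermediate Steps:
1/(24*(2 - 26) + 1290) = 1/(24*(-24) + 1290) = 1/(-576 + 1290) = 1/714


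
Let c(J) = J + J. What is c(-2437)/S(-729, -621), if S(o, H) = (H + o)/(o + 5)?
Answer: -1764388/675 ≈ -2613.9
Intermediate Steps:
c(J) = 2*J
S(o, H) = (H + o)/(5 + o)
c(-2437)/S(-729, -621) = (2*(-2437))/(((-621 - 729)/(5 - 729))) = -4874/(-1350/(-724)) = -4874/((-1/724*(-1350))) = -4874/675/362 = -4874*362/675 = -1764388/675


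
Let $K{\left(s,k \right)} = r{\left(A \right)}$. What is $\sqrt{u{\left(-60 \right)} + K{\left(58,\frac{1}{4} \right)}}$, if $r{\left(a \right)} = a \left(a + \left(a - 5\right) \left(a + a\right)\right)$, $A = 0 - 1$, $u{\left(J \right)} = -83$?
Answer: $i \sqrt{94} \approx 9.6954 i$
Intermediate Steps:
$A = -1$ ($A = 0 - 1 = -1$)
$r{\left(a \right)} = a \left(a + 2 a \left(-5 + a\right)\right)$ ($r{\left(a \right)} = a \left(a + \left(-5 + a\right) 2 a\right) = a \left(a + 2 a \left(-5 + a\right)\right)$)
$K{\left(s,k \right)} = -11$ ($K{\left(s,k \right)} = \left(-1\right)^{2} \left(-9 + 2 \left(-1\right)\right) = 1 \left(-9 - 2\right) = 1 \left(-11\right) = -11$)
$\sqrt{u{\left(-60 \right)} + K{\left(58,\frac{1}{4} \right)}} = \sqrt{-83 - 11} = \sqrt{-94} = i \sqrt{94}$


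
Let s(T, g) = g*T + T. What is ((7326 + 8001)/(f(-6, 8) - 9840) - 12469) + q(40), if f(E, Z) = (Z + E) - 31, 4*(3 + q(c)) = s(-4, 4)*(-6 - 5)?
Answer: -122558700/9869 ≈ -12419.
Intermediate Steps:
s(T, g) = T + T*g (s(T, g) = T*g + T = T + T*g)
q(c) = 52 (q(c) = -3 + ((-4*(1 + 4))*(-6 - 5))/4 = -3 + (-4*5*(-11))/4 = -3 + (-20*(-11))/4 = -3 + (¼)*220 = -3 + 55 = 52)
f(E, Z) = -31 + E + Z (f(E, Z) = (E + Z) - 31 = -31 + E + Z)
((7326 + 8001)/(f(-6, 8) - 9840) - 12469) + q(40) = ((7326 + 8001)/((-31 - 6 + 8) - 9840) - 12469) + 52 = (15327/(-29 - 9840) - 12469) + 52 = (15327/(-9869) - 12469) + 52 = (15327*(-1/9869) - 12469) + 52 = (-15327/9869 - 12469) + 52 = -123071888/9869 + 52 = -122558700/9869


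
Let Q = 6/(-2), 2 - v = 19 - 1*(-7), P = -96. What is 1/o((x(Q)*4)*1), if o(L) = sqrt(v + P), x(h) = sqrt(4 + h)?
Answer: -I*sqrt(30)/60 ≈ -0.091287*I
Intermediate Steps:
v = -24 (v = 2 - (19 - 1*(-7)) = 2 - (19 + 7) = 2 - 1*26 = 2 - 26 = -24)
Q = -3 (Q = 6*(-1/2) = -3)
o(L) = 2*I*sqrt(30) (o(L) = sqrt(-24 - 96) = sqrt(-120) = 2*I*sqrt(30))
1/o((x(Q)*4)*1) = 1/(2*I*sqrt(30)) = -I*sqrt(30)/60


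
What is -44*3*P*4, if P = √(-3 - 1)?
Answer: -1056*I ≈ -1056.0*I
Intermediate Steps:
P = 2*I (P = √(-4) = 2*I ≈ 2.0*I)
-44*3*P*4 = -44*3*(2*I)*4 = -44*6*I*4 = -1056*I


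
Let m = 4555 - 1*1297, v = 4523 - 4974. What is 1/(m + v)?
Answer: 1/2807 ≈ 0.00035625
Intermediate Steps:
v = -451
m = 3258 (m = 4555 - 1297 = 3258)
1/(m + v) = 1/(3258 - 451) = 1/2807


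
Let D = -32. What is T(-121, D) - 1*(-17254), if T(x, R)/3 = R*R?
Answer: 20326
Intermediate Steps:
T(x, R) = 3*R² (T(x, R) = 3*(R*R) = 3*R²)
T(-121, D) - 1*(-17254) = 3*(-32)² - 1*(-17254) = 3*1024 + 17254 = 3072 + 17254 = 20326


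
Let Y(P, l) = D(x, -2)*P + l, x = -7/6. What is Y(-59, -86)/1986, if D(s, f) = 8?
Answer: -93/331 ≈ -0.28097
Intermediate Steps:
x = -7/6 (x = -7*⅙ = -7/6 ≈ -1.1667)
Y(P, l) = l + 8*P (Y(P, l) = 8*P + l = l + 8*P)
Y(-59, -86)/1986 = (-86 + 8*(-59))/1986 = (-86 - 472)*(1/1986) = -558*1/1986 = -93/331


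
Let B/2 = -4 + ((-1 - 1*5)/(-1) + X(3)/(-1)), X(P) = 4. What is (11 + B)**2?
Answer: 49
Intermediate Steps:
B = -4 (B = 2*(-4 + ((-1 - 1*5)/(-1) + 4/(-1))) = 2*(-4 + ((-1 - 5)*(-1) + 4*(-1))) = 2*(-4 + (-6*(-1) - 4)) = 2*(-4 + (6 - 4)) = 2*(-4 + 2) = 2*(-2) = -4)
(11 + B)**2 = (11 - 4)**2 = 7**2 = 49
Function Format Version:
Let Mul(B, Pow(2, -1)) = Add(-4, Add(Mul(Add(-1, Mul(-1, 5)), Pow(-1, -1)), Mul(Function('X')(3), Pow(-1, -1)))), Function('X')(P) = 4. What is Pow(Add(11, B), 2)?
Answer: 49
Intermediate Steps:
B = -4 (B = Mul(2, Add(-4, Add(Mul(Add(-1, Mul(-1, 5)), Pow(-1, -1)), Mul(4, Pow(-1, -1))))) = Mul(2, Add(-4, Add(Mul(Add(-1, -5), -1), Mul(4, -1)))) = Mul(2, Add(-4, Add(Mul(-6, -1), -4))) = Mul(2, Add(-4, Add(6, -4))) = Mul(2, Add(-4, 2)) = Mul(2, -2) = -4)
Pow(Add(11, B), 2) = Pow(Add(11, -4), 2) = Pow(7, 2) = 49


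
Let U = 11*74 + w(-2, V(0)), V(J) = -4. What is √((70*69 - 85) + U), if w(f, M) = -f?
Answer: √5561 ≈ 74.572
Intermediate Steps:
U = 816 (U = 11*74 - 1*(-2) = 814 + 2 = 816)
√((70*69 - 85) + U) = √((70*69 - 85) + 816) = √((4830 - 85) + 816) = √(4745 + 816) = √5561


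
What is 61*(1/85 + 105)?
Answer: 544486/85 ≈ 6405.7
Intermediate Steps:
61*(1/85 + 105) = 61*(8926/85) = 544486/85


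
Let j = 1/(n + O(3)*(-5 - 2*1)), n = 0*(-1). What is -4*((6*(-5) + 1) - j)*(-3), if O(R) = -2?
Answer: -2442/7 ≈ -348.86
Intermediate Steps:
n = 0
j = 1/14 (j = 1/(0 - 2*(-5 - 2*1)) = 1/(0 - 2*(-5 - 2)) = 1/(0 - 2*(-7)) = 1/(0 + 14) = 1/14 ≈ 0.071429)
-4*((6*(-5) + 1) - j)*(-3) = -4*((6*(-5) + 1) - 1*1/14)*(-3) = -4*((-30 + 1) - 1/14)*(-3) = -4*(-29 - 1/14)*(-3) = -4*(-407/14)*(-3) = (814/7)*(-3) = -2442/7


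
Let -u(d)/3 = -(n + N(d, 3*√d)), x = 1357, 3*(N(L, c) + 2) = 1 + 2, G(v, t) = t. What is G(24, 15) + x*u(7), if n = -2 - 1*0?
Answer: -12198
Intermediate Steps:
N(L, c) = -1 (N(L, c) = -2 + (1 + 2)/3 = -2 + (⅓)*3 = -2 + 1 = -1)
n = -2 (n = -2 + 0 = -2)
u(d) = -9 (u(d) = -(-3)*(-2 - 1) = -(-3)*(-3) = -3*3 = -9)
G(24, 15) + x*u(7) = 15 + 1357*(-9) = 15 - 12213 = -12198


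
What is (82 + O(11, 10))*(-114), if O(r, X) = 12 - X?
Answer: -9576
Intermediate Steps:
(82 + O(11, 10))*(-114) = (82 + (12 - 1*10))*(-114) = (82 + (12 - 10))*(-114) = (82 + 2)*(-114) = 84*(-114) = -9576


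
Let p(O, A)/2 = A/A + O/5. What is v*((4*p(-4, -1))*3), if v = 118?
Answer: 2832/5 ≈ 566.40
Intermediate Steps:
p(O, A) = 2 + 2*O/5 (p(O, A) = 2*(A/A + O/5) = 2*(1 + O*(1/5)) = 2*(1 + O/5) = 2 + 2*O/5)
v*((4*p(-4, -1))*3) = 118*((4*(2 + (2/5)*(-4)))*3) = 118*((4*(2 - 8/5))*3) = 118*((4*(2/5))*3) = 118*((8/5)*3) = 118*(24/5) = 2832/5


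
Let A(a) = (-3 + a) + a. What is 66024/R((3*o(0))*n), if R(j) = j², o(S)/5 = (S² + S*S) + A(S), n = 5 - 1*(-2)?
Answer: 1048/1575 ≈ 0.66540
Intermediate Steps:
n = 7 (n = 5 + 2 = 7)
A(a) = -3 + 2*a
o(S) = -15 + 10*S + 10*S² (o(S) = 5*((S² + S*S) + (-3 + 2*S)) = 5*((S² + S²) + (-3 + 2*S)) = 5*(2*S² + (-3 + 2*S)) = 5*(-3 + 2*S + 2*S²) = -15 + 10*S + 10*S²)
66024/R((3*o(0))*n) = 66024/(((3*(-15 + 10*0 + 10*0²))*7)²) = 66024/(((3*(-15 + 0 + 10*0))*7)²) = 66024/(((3*(-15 + 0 + 0))*7)²) = 66024/(((3*(-15))*7)²) = 66024/((-45*7)²) = 66024/((-315)²) = 66024/99225 = 66024*(1/99225) = 1048/1575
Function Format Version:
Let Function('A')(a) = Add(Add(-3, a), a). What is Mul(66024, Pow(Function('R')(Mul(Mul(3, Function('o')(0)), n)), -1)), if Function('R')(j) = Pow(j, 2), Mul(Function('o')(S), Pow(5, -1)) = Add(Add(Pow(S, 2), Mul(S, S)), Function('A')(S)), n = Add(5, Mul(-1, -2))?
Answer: Rational(1048, 1575) ≈ 0.66540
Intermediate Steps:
n = 7 (n = Add(5, 2) = 7)
Function('A')(a) = Add(-3, Mul(2, a))
Function('o')(S) = Add(-15, Mul(10, S), Mul(10, Pow(S, 2))) (Function('o')(S) = Mul(5, Add(Add(Pow(S, 2), Mul(S, S)), Add(-3, Mul(2, S)))) = Mul(5, Add(Add(Pow(S, 2), Pow(S, 2)), Add(-3, Mul(2, S)))) = Mul(5, Add(Mul(2, Pow(S, 2)), Add(-3, Mul(2, S)))) = Mul(5, Add(-3, Mul(2, S), Mul(2, Pow(S, 2)))) = Add(-15, Mul(10, S), Mul(10, Pow(S, 2))))
Mul(66024, Pow(Function('R')(Mul(Mul(3, Function('o')(0)), n)), -1)) = Mul(66024, Pow(Pow(Mul(Mul(3, Add(-15, Mul(10, 0), Mul(10, Pow(0, 2)))), 7), 2), -1)) = Mul(66024, Pow(Pow(Mul(Mul(3, Add(-15, 0, Mul(10, 0))), 7), 2), -1)) = Mul(66024, Pow(Pow(Mul(Mul(3, Add(-15, 0, 0)), 7), 2), -1)) = Mul(66024, Pow(Pow(Mul(Mul(3, -15), 7), 2), -1)) = Mul(66024, Pow(Pow(Mul(-45, 7), 2), -1)) = Mul(66024, Pow(Pow(-315, 2), -1)) = Mul(66024, Pow(99225, -1)) = Mul(66024, Rational(1, 99225)) = Rational(1048, 1575)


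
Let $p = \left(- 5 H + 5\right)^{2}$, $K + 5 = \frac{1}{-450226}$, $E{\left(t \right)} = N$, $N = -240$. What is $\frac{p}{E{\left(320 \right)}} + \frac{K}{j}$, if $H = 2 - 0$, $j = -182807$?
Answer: $- \frac{205707133811}{1975307145168} \approx -0.10414$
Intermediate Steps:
$H = 2$ ($H = 2 + 0 = 2$)
$E{\left(t \right)} = -240$
$K = - \frac{2251131}{450226}$ ($K = -5 + \frac{1}{-450226} = -5 - \frac{1}{450226} = - \frac{2251131}{450226} \approx -5.0$)
$p = 25$ ($p = \left(\left(-5\right) 2 + 5\right)^{2} = \left(-10 + 5\right)^{2} = \left(-5\right)^{2} = 25$)
$\frac{p}{E{\left(320 \right)}} + \frac{K}{j} = \frac{25}{-240} - \frac{2251131}{450226 \left(-182807\right)} = 25 \left(- \frac{1}{240}\right) - - \frac{2251131}{82304464382} = - \frac{5}{48} + \frac{2251131}{82304464382} = - \frac{205707133811}{1975307145168}$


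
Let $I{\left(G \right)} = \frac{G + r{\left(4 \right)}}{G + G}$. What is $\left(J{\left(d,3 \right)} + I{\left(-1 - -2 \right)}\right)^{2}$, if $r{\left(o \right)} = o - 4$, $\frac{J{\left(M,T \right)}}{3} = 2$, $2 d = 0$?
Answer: $\frac{169}{4} \approx 42.25$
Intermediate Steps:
$d = 0$ ($d = \frac{1}{2} \cdot 0 = 0$)
$J{\left(M,T \right)} = 6$ ($J{\left(M,T \right)} = 3 \cdot 2 = 6$)
$r{\left(o \right)} = -4 + o$
$I{\left(G \right)} = \frac{1}{2}$ ($I{\left(G \right)} = \frac{G + \left(-4 + 4\right)}{G + G} = \frac{G + 0}{2 G} = G \frac{1}{2 G} = \frac{1}{2}$)
$\left(J{\left(d,3 \right)} + I{\left(-1 - -2 \right)}\right)^{2} = \left(6 + \frac{1}{2}\right)^{2} = \left(\frac{13}{2}\right)^{2} = \frac{169}{4}$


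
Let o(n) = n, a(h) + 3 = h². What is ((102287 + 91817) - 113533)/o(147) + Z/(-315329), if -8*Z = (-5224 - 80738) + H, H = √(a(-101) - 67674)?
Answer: 4839008249/8829212 + I*√14369/1261316 ≈ 548.07 + 9.5036e-5*I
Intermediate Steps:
a(h) = -3 + h²
H = 2*I*√14369 (H = √((-3 + (-101)²) - 67674) = √((-3 + 10201) - 67674) = √(10198 - 67674) = √(-57476) = 2*I*√14369 ≈ 239.74*I)
Z = 42981/4 - I*√14369/4 (Z = -((-5224 - 80738) + 2*I*√14369)/8 = -(-85962 + 2*I*√14369)/8 = 42981/4 - I*√14369/4 ≈ 10745.0 - 29.968*I)
((102287 + 91817) - 113533)/o(147) + Z/(-315329) = ((102287 + 91817) - 113533)/147 + (42981/4 - I*√14369/4)/(-315329) = (194104 - 113533)*(1/147) + (42981/4 - I*√14369/4)*(-1/315329) = 80571*(1/147) + (-42981/1261316 + I*√14369/1261316) = 26857/49 + (-42981/1261316 + I*√14369/1261316) = 4839008249/8829212 + I*√14369/1261316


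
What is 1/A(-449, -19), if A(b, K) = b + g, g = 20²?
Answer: -1/49 ≈ -0.020408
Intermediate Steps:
g = 400
A(b, K) = 400 + b (A(b, K) = b + 400 = 400 + b)
1/A(-449, -19) = 1/(400 - 449) = 1/(-49) = -1/49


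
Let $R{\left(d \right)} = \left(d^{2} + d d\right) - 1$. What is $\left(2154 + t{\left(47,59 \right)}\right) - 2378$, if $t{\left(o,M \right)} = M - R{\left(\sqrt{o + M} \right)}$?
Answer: $-376$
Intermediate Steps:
$R{\left(d \right)} = -1 + 2 d^{2}$ ($R{\left(d \right)} = \left(d^{2} + d^{2}\right) - 1 = 2 d^{2} - 1 = -1 + 2 d^{2}$)
$t{\left(o,M \right)} = 1 - M - 2 o$ ($t{\left(o,M \right)} = M - \left(-1 + 2 \left(\sqrt{o + M}\right)^{2}\right) = M - \left(-1 + 2 \left(\sqrt{M + o}\right)^{2}\right) = M - \left(-1 + 2 \left(M + o\right)\right) = M - \left(-1 + \left(2 M + 2 o\right)\right) = M - \left(-1 + 2 M + 2 o\right) = 1 - M - 2 o$)
$\left(2154 + t{\left(47,59 \right)}\right) - 2378 = \left(2154 - 152\right) - 2378 = 2002 - 2378 = -376$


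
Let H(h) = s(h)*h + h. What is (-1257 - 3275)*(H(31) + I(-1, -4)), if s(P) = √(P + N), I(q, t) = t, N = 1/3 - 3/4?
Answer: -122364 - 70246*√1101/3 ≈ -8.9932e+5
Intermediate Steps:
N = -5/12 (N = 1*(⅓) - 3*¼ = ⅓ - ¾ = -5/12 ≈ -0.41667)
s(P) = √(-5/12 + P) (s(P) = √(P - 5/12) = √(-5/12 + P))
H(h) = h + h*√(-15 + 36*h)/6 (H(h) = (√(-15 + 36*h)/6)*h + h = h*√(-15 + 36*h)/6 + h = h + h*√(-15 + 36*h)/6)
(-1257 - 3275)*(H(31) + I(-1, -4)) = (-1257 - 3275)*((⅙)*31*(6 + √(-15 + 36*31)) - 4) = -4532*((⅙)*31*(6 + √(-15 + 1116)) - 4) = -4532*((⅙)*31*(6 + √1101) - 4) = -4532*((31 + 31*√1101/6) - 4) = -4532*(27 + 31*√1101/6) = -122364 - 70246*√1101/3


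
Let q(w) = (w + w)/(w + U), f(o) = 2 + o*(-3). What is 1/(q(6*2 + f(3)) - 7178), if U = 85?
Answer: -9/64601 ≈ -0.00013932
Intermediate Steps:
f(o) = 2 - 3*o
q(w) = 2*w/(85 + w) (q(w) = (w + w)/(w + 85) = (2*w)/(85 + w) = 2*w/(85 + w))
1/(q(6*2 + f(3)) - 7178) = 1/(2*(6*2 + (2 - 3*3))/(85 + (6*2 + (2 - 3*3))) - 7178) = 1/(2*(12 + (2 - 9))/(85 + (12 + (2 - 9))) - 7178) = 1/(2*(12 - 7)/(85 + (12 - 7)) - 7178) = 1/(2*5/(85 + 5) - 7178) = 1/(2*5/90 - 7178) = 1/(2*5*(1/90) - 7178) = 1/(1/9 - 7178) = 1/(-64601/9) = -9/64601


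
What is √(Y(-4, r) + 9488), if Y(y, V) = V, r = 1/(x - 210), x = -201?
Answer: 7*√32708613/411 ≈ 97.406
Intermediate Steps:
r = -1/411 (r = 1/(-201 - 210) = 1/(-411) = -1/411 ≈ -0.0024331)
√(Y(-4, r) + 9488) = √(-1/411 + 9488) = √(3899567/411) = 7*√32708613/411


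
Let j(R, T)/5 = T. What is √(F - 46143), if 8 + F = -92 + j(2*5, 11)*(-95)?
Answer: 2*I*√12867 ≈ 226.87*I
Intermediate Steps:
j(R, T) = 5*T
F = -5325 (F = -8 + (-92 + (5*11)*(-95)) = -8 + (-92 + 55*(-95)) = -8 + (-92 - 5225) = -8 - 5317 = -5325)
√(F - 46143) = √(-5325 - 46143) = √(-51468) = 2*I*√12867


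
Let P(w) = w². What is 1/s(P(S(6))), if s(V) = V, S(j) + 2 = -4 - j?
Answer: 1/144 ≈ 0.0069444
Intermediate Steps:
S(j) = -6 - j (S(j) = -2 + (-4 - j) = -6 - j)
1/s(P(S(6))) = 1/((-6 - 1*6)²) = 1/((-6 - 6)²) = 1/((-12)²) = 1/144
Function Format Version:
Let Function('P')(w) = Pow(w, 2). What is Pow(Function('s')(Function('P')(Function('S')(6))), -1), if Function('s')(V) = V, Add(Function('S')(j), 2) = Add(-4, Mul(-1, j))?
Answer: Rational(1, 144) ≈ 0.0069444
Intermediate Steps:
Function('S')(j) = Add(-6, Mul(-1, j)) (Function('S')(j) = Add(-2, Add(-4, Mul(-1, j))) = Add(-6, Mul(-1, j)))
Pow(Function('s')(Function('P')(Function('S')(6))), -1) = Pow(Pow(Add(-6, Mul(-1, 6)), 2), -1) = Pow(Pow(Add(-6, -6), 2), -1) = Pow(Pow(-12, 2), -1) = Pow(144, -1) = Rational(1, 144)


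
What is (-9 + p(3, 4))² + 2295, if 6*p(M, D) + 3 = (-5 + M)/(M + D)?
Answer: 4209181/1764 ≈ 2386.2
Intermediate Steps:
p(M, D) = -½ + (-5 + M)/(6*(D + M)) (p(M, D) = -½ + ((-5 + M)/(M + D))/6 = -½ + ((-5 + M)/(D + M))/6 = -½ + (-5 + M)/(6*(D + M)))
(-9 + p(3, 4))² + 2295 = (-9 + (-⅚ - ½*4 - ⅓*3)/(4 + 3))² + 2295 = (-9 + (-⅚ - 2 - 1)/7)² + 2295 = (-9 + (⅐)*(-23/6))² + 2295 = (-9 - 23/42)² + 2295 = (-401/42)² + 2295 = 160801/1764 + 2295 = 4209181/1764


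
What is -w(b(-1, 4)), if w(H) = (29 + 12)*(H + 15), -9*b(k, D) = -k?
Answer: -5494/9 ≈ -610.44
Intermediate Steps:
b(k, D) = k/9 (b(k, D) = -(-1)*k/9 = k/9)
w(H) = 615 + 41*H (w(H) = 41*(15 + H) = 615 + 41*H)
-w(b(-1, 4)) = -(615 + 41*((1/9)*(-1))) = -(615 + 41*(-1/9)) = -(615 - 41/9) = -1*5494/9 = -5494/9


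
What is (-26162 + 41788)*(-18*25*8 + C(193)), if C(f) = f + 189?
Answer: -50284468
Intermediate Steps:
C(f) = 189 + f
(-26162 + 41788)*(-18*25*8 + C(193)) = (-26162 + 41788)*(-18*25*8 + (189 + 193)) = 15626*(-450*8 + 382) = 15626*(-3600 + 382) = 15626*(-3218) = -50284468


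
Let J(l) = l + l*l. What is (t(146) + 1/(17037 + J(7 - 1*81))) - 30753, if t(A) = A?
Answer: -686790472/22439 ≈ -30607.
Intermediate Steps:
J(l) = l + l**2
(t(146) + 1/(17037 + J(7 - 1*81))) - 30753 = (146 + 1/(17037 + (7 - 1*81)*(1 + (7 - 1*81)))) - 30753 = (146 + 1/(17037 + (7 - 81)*(1 + (7 - 81)))) - 30753 = (146 + 1/(17037 - 74*(1 - 74))) - 30753 = (146 + 1/(17037 - 74*(-73))) - 30753 = (146 + 1/(17037 + 5402)) - 30753 = (146 + 1/22439) - 30753 = 3276095/22439 - 30753 = -686790472/22439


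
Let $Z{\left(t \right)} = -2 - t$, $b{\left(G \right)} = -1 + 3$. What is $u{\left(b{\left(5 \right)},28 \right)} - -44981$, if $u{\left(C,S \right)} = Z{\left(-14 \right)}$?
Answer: $44993$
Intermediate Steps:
$b{\left(G \right)} = 2$
$u{\left(C,S \right)} = 12$ ($u{\left(C,S \right)} = -2 - -14 = -2 + 14 = 12$)
$u{\left(b{\left(5 \right)},28 \right)} - -44981 = 12 - -44981 = 12 + 44981 = 44993$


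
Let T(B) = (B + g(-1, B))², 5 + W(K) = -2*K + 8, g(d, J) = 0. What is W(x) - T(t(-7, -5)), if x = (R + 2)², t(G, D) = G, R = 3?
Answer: -96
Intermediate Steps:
x = 25 (x = (3 + 2)² = 5² = 25)
W(K) = 3 - 2*K (W(K) = -5 + (-2*K + 8) = -5 + (8 - 2*K) = 3 - 2*K)
T(B) = B² (T(B) = (B + 0)² = B²)
W(x) - T(t(-7, -5)) = (3 - 2*25) - 1*(-7)² = (3 - 50) - 1*49 = -47 - 49 = -96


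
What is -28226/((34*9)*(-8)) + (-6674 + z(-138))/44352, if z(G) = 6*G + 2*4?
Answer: 4283105/376992 ≈ 11.361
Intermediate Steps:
z(G) = 8 + 6*G (z(G) = 6*G + 8 = 8 + 6*G)
-28226/((34*9)*(-8)) + (-6674 + z(-138))/44352 = -28226/((34*9)*(-8)) + (-6674 + (8 + 6*(-138)))/44352 = -28226/(306*(-8)) + (-6674 + (8 - 828))*(1/44352) = -28226/(-2448) + (-6674 - 820)*(1/44352) = -28226*(-1/2448) - 7494*1/44352 = 14113/1224 - 1249/7392 = 4283105/376992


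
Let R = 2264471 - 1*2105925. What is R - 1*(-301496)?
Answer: 460042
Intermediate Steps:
R = 158546 (R = 2264471 - 2105925 = 158546)
R - 1*(-301496) = 158546 - 1*(-301496) = 158546 + 301496 = 460042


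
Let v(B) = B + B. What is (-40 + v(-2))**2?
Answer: 1936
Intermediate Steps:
v(B) = 2*B
(-40 + v(-2))**2 = (-40 + 2*(-2))**2 = (-40 - 4)**2 = (-44)**2 = 1936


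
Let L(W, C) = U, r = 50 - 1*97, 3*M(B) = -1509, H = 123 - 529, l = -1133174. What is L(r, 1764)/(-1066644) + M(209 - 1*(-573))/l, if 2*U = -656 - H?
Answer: 339084341/604346624028 ≈ 0.00056108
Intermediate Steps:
H = -406
M(B) = -503 (M(B) = (1/3)*(-1509) = -503)
r = -47 (r = 50 - 97 = -47)
U = -125 (U = (-656 - 1*(-406))/2 = (-656 + 406)/2 = (1/2)*(-250) = -125)
L(W, C) = -125
L(r, 1764)/(-1066644) + M(209 - 1*(-573))/l = -125/(-1066644) - 503/(-1133174) = -125*(-1/1066644) - 503*(-1/1133174) = 125/1066644 + 503/1133174 = 339084341/604346624028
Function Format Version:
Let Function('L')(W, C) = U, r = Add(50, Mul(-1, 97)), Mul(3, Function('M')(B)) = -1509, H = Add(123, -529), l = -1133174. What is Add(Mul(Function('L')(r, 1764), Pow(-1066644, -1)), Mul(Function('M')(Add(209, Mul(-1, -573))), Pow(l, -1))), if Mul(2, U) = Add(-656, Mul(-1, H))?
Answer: Rational(339084341, 604346624028) ≈ 0.00056108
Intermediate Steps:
H = -406
Function('M')(B) = -503 (Function('M')(B) = Mul(Rational(1, 3), -1509) = -503)
r = -47 (r = Add(50, -97) = -47)
U = -125 (U = Mul(Rational(1, 2), Add(-656, Mul(-1, -406))) = Mul(Rational(1, 2), Add(-656, 406)) = Mul(Rational(1, 2), -250) = -125)
Function('L')(W, C) = -125
Add(Mul(Function('L')(r, 1764), Pow(-1066644, -1)), Mul(Function('M')(Add(209, Mul(-1, -573))), Pow(l, -1))) = Add(Mul(-125, Pow(-1066644, -1)), Mul(-503, Pow(-1133174, -1))) = Add(Mul(-125, Rational(-1, 1066644)), Mul(-503, Rational(-1, 1133174))) = Add(Rational(125, 1066644), Rational(503, 1133174)) = Rational(339084341, 604346624028)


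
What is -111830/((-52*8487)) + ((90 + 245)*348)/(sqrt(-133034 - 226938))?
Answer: 55915/220662 - 58290*I*sqrt(89993)/89993 ≈ 0.2534 - 194.31*I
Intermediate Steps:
-111830/((-52*8487)) + ((90 + 245)*348)/(sqrt(-133034 - 226938)) = -111830/(-441324) + (335*348)/(sqrt(-359972)) = -111830*(-1/441324) + 116580/((2*I*sqrt(89993))) = 55915/220662 + 116580*(-I*sqrt(89993)/179986) = 55915/220662 - 58290*I*sqrt(89993)/89993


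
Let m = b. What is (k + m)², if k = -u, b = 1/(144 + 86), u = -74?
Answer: 289714441/52900 ≈ 5476.6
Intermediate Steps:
b = 1/230 ≈ 0.0043478
m = 1/230 ≈ 0.0043478
k = 74 (k = -1*(-74) = 74)
(k + m)² = (74 + 1/230)² = (17021/230)² = 289714441/52900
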